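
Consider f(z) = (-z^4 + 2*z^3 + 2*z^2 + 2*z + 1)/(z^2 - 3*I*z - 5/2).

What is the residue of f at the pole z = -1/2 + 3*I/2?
Write f(z) = P(z)/Q(z) with P(z) = -z^4 + 2*z^3 + 2*z^2 + 2*z + 1 and Q(z) = z^2 - 3*I*z - 5/2.
The denominator factors as Q(z) = (z - 1/2 - 3*I/2)*(z + 1/2 - 3*I/2), so z = -1/2 + 3*I/2 is a simple zero of Q and P is analytic there; z = -1/2 + 3*I/2 is therefore a simple pole and
  Res(f, z₀) = P(z₀)/Q'(z₀).

Q'(z) = 2*z - 3*I, so Q'(-1/2 + 3*I/2) = -1.
P(-1/2 + 3*I/2) = 3/4 - 21*I/2.

Res(f, -1/2 + 3*I/2) = (3/4 - 21*I/2)/(-1) = -3/4 + 21*I/2

Final answer: -3/4 + 21*I/2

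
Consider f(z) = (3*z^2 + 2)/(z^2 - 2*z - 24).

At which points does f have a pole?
The singularities of f are the zeros of the denominator. Factoring,
  z^2 - 2*z - 24 = (z - 6)*(z + 4)
so the candidates are z = 6, z = -4.

Check the numerator P(z) = 3*z^2 + 2 at each one:
  P(6) = 110 ≠ 0, so z = 6 is a (simple) pole.
  P(-4) = 50 ≠ 0, so z = -4 is a (simple) pole.

Poles of f: {-4, 6}

Final answer: {-4, 6}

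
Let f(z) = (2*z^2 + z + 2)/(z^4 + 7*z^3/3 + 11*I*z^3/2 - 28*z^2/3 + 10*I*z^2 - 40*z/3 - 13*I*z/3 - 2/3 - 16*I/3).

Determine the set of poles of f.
The singularities of f are the zeros of the denominator. Factoring,
  z^4 + 7*z^3/3 + 11*I*z^3/2 - 28*z^2/3 + 10*I*z^2 - 40*z/3 - 13*I*z/3 - 2/3 - 16*I/3 = (z + 1/3 + I)*(z + 1 + I)*(z + 1 + 3*I/2)*(z + 2*I)
so the candidates are z = -1/3 - I, z = -1 - I, z = -1 - 3*I/2, z = -2*I.

Check the numerator P(z) = 2*z^2 + z + 2 at each one:
  P(-1/3 - I) = -1/9 + I/3 ≠ 0, so z = -1/3 - I is a (simple) pole.
  P(-1 - I) = 1 + 3*I ≠ 0, so z = -1 - I is a (simple) pole.
  P(-1 - 3*I/2) = -3/2 + 9*I/2 ≠ 0, so z = -1 - 3*I/2 is a (simple) pole.
  P(-2*I) = -6 - 2*I ≠ 0, so z = -2*I is a (simple) pole.

Poles of f: {-1 - 3*I/2, -1 - I, -1/3 - I, -2*I}

Final answer: {-1 - 3*I/2, -1 - I, -1/3 - I, -2*I}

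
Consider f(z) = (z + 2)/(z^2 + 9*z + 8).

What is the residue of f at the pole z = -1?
1/7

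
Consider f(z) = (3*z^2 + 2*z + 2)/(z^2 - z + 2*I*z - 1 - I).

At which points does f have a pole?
The singularities of f are the zeros of the denominator. Factoring,
  z^2 - z + 2*I*z - 1 - I = (z - 1 + I)*(z + I)
so the candidates are z = 1 - I, z = -I.

Check the numerator P(z) = 3*z^2 + 2*z + 2 at each one:
  P(1 - I) = 4 - 8*I ≠ 0, so z = 1 - I is a (simple) pole.
  P(-I) = -1 - 2*I ≠ 0, so z = -I is a (simple) pole.

Poles of f: {-I, 1 - I}

Final answer: {-I, 1 - I}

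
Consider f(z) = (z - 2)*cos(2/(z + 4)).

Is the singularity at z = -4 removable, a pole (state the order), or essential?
Let u = z + 4. Then
  cos(2/u) = Σ_{k≥0} (-1)^k (2)^(2k)/((2k)!·u^(2k)) = 1 - 2/u^2 + 2/(3*u^4) + ...
which has infinitely many negative powers of u, so cos(2/(z + 4)) has an essential singularity at z = -4.
The extra factor z - 2 is a nonzero polynomial; if the product had at most a pole at z = -4, dividing by that polynomial would leave cos(2/(z + 4)) with at most a pole too — contradiction. (Equivalently, the product's Laurent series still has infinitely many negative powers.)
So the singularity is essential.

Final answer: essential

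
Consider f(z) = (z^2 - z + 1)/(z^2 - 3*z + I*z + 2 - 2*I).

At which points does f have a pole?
The singularities of f are the zeros of the denominator. Factoring,
  z^2 - 3*z + I*z + 2 - 2*I = (z - 2)*(z - 1 + I)
so the candidates are z = 2, z = 1 - I.

Check the numerator P(z) = z^2 - z + 1 at each one:
  P(2) = 3 ≠ 0, so z = 2 is a (simple) pole.
  P(1 - I) = -I ≠ 0, so z = 1 - I is a (simple) pole.

Poles of f: {1 - I, 2}

Final answer: {1 - I, 2}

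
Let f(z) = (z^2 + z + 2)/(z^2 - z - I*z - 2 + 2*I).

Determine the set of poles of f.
The singularities of f are the zeros of the denominator. Factoring,
  z^2 - z - I*z - 2 + 2*I = (z - 2)*(z + 1 - I)
so the candidates are z = 2, z = -1 + I.

Check the numerator P(z) = z^2 + z + 2 at each one:
  P(2) = 8 ≠ 0, so z = 2 is a (simple) pole.
  P(-1 + I) = 1 - I ≠ 0, so z = -1 + I is a (simple) pole.

Poles of f: {-1 + I, 2}

Final answer: {-1 + I, 2}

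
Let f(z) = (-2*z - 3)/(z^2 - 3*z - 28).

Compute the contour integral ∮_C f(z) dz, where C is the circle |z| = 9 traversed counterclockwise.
By the residue theorem, ∮_C f(z) dz = 2πi · (sum of the residues of f at the poles inside |z| = 9).

The denominator factors as (z - 7)*(z + 4), so the singularities of f are simple poles at z = 7, z = -4.
  |7|² = 49 < 81 = 9², so this pole is inside the contour.
  |-4|² = 16 < 81 = 9², so this pole is inside the contour.

With P(z) = -2*z - 3 and Q(z) = z^2 - 3*z - 28, each pole is simple, so Res(f, z₀) = P(z₀)/Q'(z₀) with Q'(z) = 2*z - 3.
  Res(f, 7) = P(7)/Q'(7) = (-17)/(11) = -17/11
  Res(f, -4) = P(-4)/Q'(-4) = (5)/(-11) = -5/11

Sum of residues inside C: -2
∮_C f(z) dz = 2πi · (-2) = -4*I*pi

Final answer: -4*I*pi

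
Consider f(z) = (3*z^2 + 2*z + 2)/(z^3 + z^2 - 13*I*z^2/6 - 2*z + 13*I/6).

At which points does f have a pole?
The singularities of f are the zeros of the denominator. Factoring,
  z^3 + z^2 - 13*I*z^2/6 - 2*z + 13*I/6 = (z - 1)*(z + 1 - 2*I/3)*(z + 1 - 3*I/2)
so the candidates are z = 1, z = -1 + 2*I/3, z = -1 + 3*I/2.

Check the numerator P(z) = 3*z^2 + 2*z + 2 at each one:
  P(1) = 7 ≠ 0, so z = 1 is a (simple) pole.
  P(-1 + 2*I/3) = 5/3 - 8*I/3 ≠ 0, so z = -1 + 2*I/3 is a (simple) pole.
  P(-1 + 3*I/2) = -15/4 - 6*I ≠ 0, so z = -1 + 3*I/2 is a (simple) pole.

Poles of f: {-1 + 2*I/3, -1 + 3*I/2, 1}

Final answer: {-1 + 2*I/3, -1 + 3*I/2, 1}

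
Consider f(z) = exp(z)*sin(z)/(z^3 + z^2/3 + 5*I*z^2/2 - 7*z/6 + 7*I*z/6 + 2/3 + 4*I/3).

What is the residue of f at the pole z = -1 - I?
(-57/221 + 27*I/221)*exp(-1 - I)*sin(1 + I)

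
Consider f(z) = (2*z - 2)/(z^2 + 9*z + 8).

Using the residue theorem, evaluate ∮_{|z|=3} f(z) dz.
By the residue theorem, ∮_C f(z) dz = 2πi · (sum of the residues of f at the poles inside |z| = 3).

The denominator factors as (z + 1)*(z + 8), so the singularities of f are simple poles at z = -1, z = -8.
  |-1|² = 1 < 9 = 3², so this pole is inside the contour.
  |-8|² = 64 > 9 = 3², so this pole is outside the contour.

With P(z) = 2*z - 2 and Q(z) = z^2 + 9*z + 8, each pole is simple, so Res(f, z₀) = P(z₀)/Q'(z₀) with Q'(z) = 2*z + 9.
  Res(f, -1) = P(-1)/Q'(-1) = (-4)/(7) = -4/7

∮_C f(z) dz = 2πi · (-4/7) = -8*I*pi/7

Final answer: -8*I*pi/7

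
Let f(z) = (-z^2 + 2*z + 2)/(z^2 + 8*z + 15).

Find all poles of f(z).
The singularities of f are the zeros of the denominator. Factoring,
  z^2 + 8*z + 15 = (z + 5)*(z + 3)
so the candidates are z = -5, z = -3.

Check the numerator P(z) = -z^2 + 2*z + 2 at each one:
  P(-5) = -33 ≠ 0, so z = -5 is a (simple) pole.
  P(-3) = -13 ≠ 0, so z = -3 is a (simple) pole.

Poles of f: {-5, -3}

Final answer: {-5, -3}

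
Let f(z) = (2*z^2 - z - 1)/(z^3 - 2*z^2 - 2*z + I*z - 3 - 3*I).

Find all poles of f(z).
{-1 + I, -I, 3}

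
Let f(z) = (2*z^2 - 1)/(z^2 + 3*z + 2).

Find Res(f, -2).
Write f(z) = P(z)/Q(z) with P(z) = 2*z^2 - 1 and Q(z) = z^2 + 3*z + 2.
The denominator factors as Q(z) = (z + 1)*(z + 2), so z = -2 is a simple zero of Q and P is analytic there; z = -2 is therefore a simple pole and
  Res(f, z₀) = P(z₀)/Q'(z₀).

Q'(z) = 2*z + 3, so Q'(-2) = -1.
P(-2) = 7.

Res(f, -2) = (7)/(-1) = -7

Final answer: -7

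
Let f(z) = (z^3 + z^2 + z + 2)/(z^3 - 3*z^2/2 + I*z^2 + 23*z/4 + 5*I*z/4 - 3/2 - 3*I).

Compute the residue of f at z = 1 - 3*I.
Write f(z) = P(z)/Q(z) with P(z) = z^3 + z^2 + z + 2 and Q(z) = z^3 - 3*z^2/2 + I*z^2 + 23*z/4 + 5*I*z/4 - 3/2 - 3*I.
The denominator factors as Q(z) = (z - 3*I/2)*(z - 1/2 - I/2)*(z - 1 + 3*I), so z = 1 - 3*I is a simple zero of Q and P is analytic there; z = 1 - 3*I is therefore a simple pole and
  Res(f, z₀) = P(z₀)/Q'(z₀).

Q'(z) = 3*z^2 - 3*z + 2*I*z + 23/4 + 5*I/4, so Q'(1 - 3*I) = -61/4 - 23*I/4.
P(1 - 3*I) = -31 + 9*I.

Res(f, 1 - 3*I) = (-31 + 9*I)/(-61/4 - 23*I/4) = 3368/2125 - 2524*I/2125

Final answer: 3368/2125 - 2524*I/2125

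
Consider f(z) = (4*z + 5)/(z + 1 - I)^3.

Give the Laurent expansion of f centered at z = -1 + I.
(1 + 4*I)/(z + 1 - I)^3 + 4/(z + 1 - I)^2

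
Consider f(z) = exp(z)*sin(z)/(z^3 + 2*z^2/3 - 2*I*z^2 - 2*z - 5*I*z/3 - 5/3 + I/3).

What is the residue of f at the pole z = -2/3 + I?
Write f(z) = P(z)/Q(z) with P(z) = exp(z)*sin(z) and Q(z) = z^3 + 2*z^2/3 - 2*I*z^2 - 2*z - 5*I*z/3 - 5/3 + I/3.
The denominator factors as Q(z) = (z + 2/3 - I)*(z - 1 - I)*(z + 1), so z = -2/3 + I is a simple zero of Q and P is analytic there; z = -2/3 + I is therefore a simple pole and
  Res(f, z₀) = P(z₀)/Q'(z₀).

Q'(z) = 3*z^2 + 4*z/3 - 4*I*z - 2 - 5*I/3, so Q'(-2/3 + I) = -5/9 - 5*I/3.
P(-2/3 + I) = -exp(-2/3 + I)*sin(2/3 - I).

Res(f, -2/3 + I) = (-exp(-2/3 + I)*sin(2/3 - I))/(-5/9 - 5*I/3) = (9/50 - 27*I/50)*exp(-2/3 + I)*sin(2/3 - I)

Final answer: (9/50 - 27*I/50)*exp(-2/3 + I)*sin(2/3 - I)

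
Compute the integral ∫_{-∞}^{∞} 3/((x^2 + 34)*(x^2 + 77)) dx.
Let f(z) = 3/((z^2 + 34)*(z^2 + 77)). The denominator has no real zeros and deg Q - deg P = 4 ≥ 2, so the integral of f over the upper semicircle |z| = R tends to 0 as R → ∞. Closing the contour in the upper half-plane,
  ∫_{-∞}^{∞} f(x) dx = 2πi · Σ Res(f, z_k)  over the poles with Im z_k > 0.

Zeros of the denominator: z^2 + 34 = 0 gives z = ±sqrt(34)*I; z^2 + 77 = 0 gives z = ±sqrt(77)*I.
Upper half-plane: z = sqrt(34)*I, z = sqrt(77)*I (simple).

Each pole is a simple zero of Q(z) = z^4 + 111*z^2 + 2618, so Res(f, z₀) = P(z₀)/Q'(z₀) with P(z) = 3, Q'(z) = 4*z^3 + 222*z:
  Res(f, sqrt(34)*I) = (3)/(86*sqrt(34)*I) = -3*sqrt(34)*I/2924
  Res(f, sqrt(77)*I) = (3)/(-86*sqrt(77)*I) = 3*sqrt(77)*I/6622

Sum of residues: 3*I*(-77*sqrt(34) + 34*sqrt(77))/225148
∫_{-∞}^{∞} f(x) dx = 2πi · (3*I*(-77*sqrt(34) + 34*sqrt(77))/225148) = 3*pi*(-34*sqrt(77) + 77*sqrt(34))/112574

Final answer: 3*pi*(-34*sqrt(77) + 77*sqrt(34))/112574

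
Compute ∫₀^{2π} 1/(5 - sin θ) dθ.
Call the integral J. The integrand is 2π-periodic and we integrate over a full period, so shifting θ does not change the value (θ → θ + π/2 turns sin θ into cos θ; θ → θ + π flips the sign of the trig term). Hence
  J = ∫₀^{2π} dθ/(5 + cos θ).
Put z = e^{iθ}: then cos θ = (z + 1/z)/2, dθ = dz/(iz), and z runs once counterclockwise around |z| = 1:
  J = ∮_{|z|=1} 1/(5 + (z + 1/z)/2) · dz/(iz) = (2/i) ∮_{|z|=1} dz/(z^2 + 10*z + 1).
The roots of z^2 + 10*z + 1 are z = (-5 ± sqrt(5^2 - 1^2)), with sqrt(24) = 2*sqrt(6); their product is 1, so only z₊ = -5 + 2*sqrt(6) lies inside the unit circle (z₋ = -5 - 2*sqrt(6) lies outside).
z₊ is a simple zero of q(z) = z^2 + 10*z + 1, so Res(1/q, z₊) = 1/q'(z₊) with q'(z) = 2*z + 10; and q'(z₊) = (z₊ - z₋) = 4*sqrt(6).
Therefore J = (2/i) · 2πi · 1/(4*sqrt(6)) = 2*pi/(2*sqrt(6)) = sqrt(6)*pi/6

Final answer: sqrt(6)*pi/6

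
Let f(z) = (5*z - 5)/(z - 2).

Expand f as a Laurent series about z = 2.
5/(z - 2) + 5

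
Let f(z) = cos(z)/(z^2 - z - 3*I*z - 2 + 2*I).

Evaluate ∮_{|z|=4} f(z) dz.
By the residue theorem, ∮_C f(z) dz = 2πi · (sum of the residues of f at the poles inside |z| = 4).

The denominator factors as (z - 1 - I)*(z - 2*I), so the singularities of f are simple poles at z = 1 + I, z = 2*I.
  |1 + I|² = 2 < 16 = 4², so this pole is inside the contour.
  |2*I|² = 4 < 16 = 4², so this pole is inside the contour.

With P(z) = cos(z) and Q(z) = z^2 - z - 3*I*z - 2 + 2*I, each pole is simple, so Res(f, z₀) = P(z₀)/Q'(z₀) with Q'(z) = 2*z - 1 - 3*I.
  Res(f, 1 + I) = P(1 + I)/Q'(1 + I) = (cos(1 + I))/(1 - I) = (1/2 + I/2)*cos(1 + I)
  Res(f, 2*I) = P(2*I)/Q'(2*I) = (cosh(2))/(-1 + I) = (-1/2 - I/2)*cosh(2)

Sum of residues inside C: (-1/2 - I/2)*cosh(2) + (1/2 + I/2)*cos(1 + I)
∮_C f(z) dz = 2πi · ((-1/2 - I/2)*cosh(2) + (1/2 + I/2)*cos(1 + I)) = pi*(1 - I)*cosh(2) + pi*(-1 + I)*cos(1 + I)

Final answer: pi*(1 - I)*cosh(2) + pi*(-1 + I)*cos(1 + I)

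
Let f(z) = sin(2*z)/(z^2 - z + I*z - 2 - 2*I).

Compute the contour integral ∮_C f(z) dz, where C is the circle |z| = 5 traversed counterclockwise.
By the residue theorem, ∮_C f(z) dz = 2πi · (sum of the residues of f at the poles inside |z| = 5).

The denominator factors as (z + 1 + I)*(z - 2), so the singularities of f are simple poles at z = -1 - I, z = 2.
  |-1 - I|² = 2 < 25 = 5², so this pole is inside the contour.
  |2|² = 4 < 25 = 5², so this pole is inside the contour.

With P(z) = sin(2*z) and Q(z) = z^2 - z + I*z - 2 - 2*I, each pole is simple, so Res(f, z₀) = P(z₀)/Q'(z₀) with Q'(z) = 2*z - 1 + I.
  Res(f, -1 - I) = P(-1 - I)/Q'(-1 - I) = (-sin(2 + 2*I))/(-3 - I) = (3/10 - I/10)*sin(2 + 2*I)
  Res(f, 2) = P(2)/Q'(2) = (sin(4))/(3 + I) = (3/10 - I/10)*sin(4)

Sum of residues inside C: (3/10 - I/10)*sin(2 + 2*I) + (3/10 - I/10)*sin(4)
∮_C f(z) dz = 2πi · ((3/10 - I/10)*sin(2 + 2*I) + (3/10 - I/10)*sin(4)) = pi*(1/5 + 3*I/5)*sin(4) + pi*(1/5 + 3*I/5)*sin(2 + 2*I)

Final answer: pi*(1/5 + 3*I/5)*sin(4) + pi*(1/5 + 3*I/5)*sin(2 + 2*I)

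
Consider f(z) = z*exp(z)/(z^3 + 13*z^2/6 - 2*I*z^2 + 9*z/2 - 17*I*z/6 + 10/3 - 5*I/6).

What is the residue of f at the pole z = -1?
(-57/205 + 21*I/205)*exp(-1)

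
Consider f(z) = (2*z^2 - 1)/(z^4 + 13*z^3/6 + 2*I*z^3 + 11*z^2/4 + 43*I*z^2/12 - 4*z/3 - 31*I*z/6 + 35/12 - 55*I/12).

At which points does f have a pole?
{-2 + I, -2/3 - 3*I, -1/2 - I/2, 1 + I/2}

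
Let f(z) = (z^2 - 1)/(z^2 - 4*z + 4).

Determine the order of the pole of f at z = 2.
2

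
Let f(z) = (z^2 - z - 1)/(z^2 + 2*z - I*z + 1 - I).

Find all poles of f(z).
The singularities of f are the zeros of the denominator. Factoring,
  z^2 + 2*z - I*z + 1 - I = (z + 1)*(z + 1 - I)
so the candidates are z = -1, z = -1 + I.

Check the numerator P(z) = z^2 - z - 1 at each one:
  P(-1) = 1 ≠ 0, so z = -1 is a (simple) pole.
  P(-1 + I) = -3*I ≠ 0, so z = -1 + I is a (simple) pole.

Poles of f: {-1, -1 + I}

Final answer: {-1, -1 + I}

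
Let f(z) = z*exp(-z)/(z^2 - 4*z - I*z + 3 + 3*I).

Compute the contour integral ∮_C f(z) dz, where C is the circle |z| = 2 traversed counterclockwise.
pi*(6/5 - 2*I/5)*exp(-1 - I)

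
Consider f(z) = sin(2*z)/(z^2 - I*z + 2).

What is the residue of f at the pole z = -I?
Write f(z) = P(z)/Q(z) with P(z) = sin(2*z) and Q(z) = z^2 - I*z + 2.
The denominator factors as Q(z) = (z - 2*I)*(z + I), so z = -I is a simple zero of Q and P is analytic there; z = -I is therefore a simple pole and
  Res(f, z₀) = P(z₀)/Q'(z₀).

Q'(z) = 2*z - I, so Q'(-I) = -3*I.
P(-I) = -I*sinh(2).

Res(f, -I) = (-I*sinh(2))/(-3*I) = sinh(2)/3

Final answer: sinh(2)/3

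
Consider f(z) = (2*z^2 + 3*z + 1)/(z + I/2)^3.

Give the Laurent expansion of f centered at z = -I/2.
Put w = z - (-I/2), i.e. z = w - I/2. The denominator is w^3, so it suffices to rewrite the numerator in powers of w.

P(z) = 2*z^2 + 3*z + 1
P(w - I/2) = 1/2 - 3*I/2 + (3 - 2*I)*w + 2*w^2

Dividing each term by w^3:
  f = (1/2 - 3*I/2)/w^3 + (3 - 2*I)/w^2 + 2/w

Substituting back w = z + I/2:
  f(z) = (1/2 - 3*I/2)/(z + I/2)^3 + (3 - 2*I)/(z + I/2)^2 + 2/(z + I/2)

The series is finite because the numerator is a polynomial; the negative powers form the principal part, and the coefficient of 1/(z + I/2) gives Res(f, -I/2) = 2.

Final answer: (1/2 - 3*I/2)/(z + I/2)^3 + (3 - 2*I)/(z + I/2)^2 + 2/(z + I/2)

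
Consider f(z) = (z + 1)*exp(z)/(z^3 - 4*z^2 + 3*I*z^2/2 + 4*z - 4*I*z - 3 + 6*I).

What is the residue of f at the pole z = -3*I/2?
(-164/1073 - 170*I/1073)*exp(-3*I/2)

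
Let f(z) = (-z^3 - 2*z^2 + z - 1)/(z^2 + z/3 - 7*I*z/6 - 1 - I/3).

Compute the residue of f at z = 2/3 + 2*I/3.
16/303 - 934*I/909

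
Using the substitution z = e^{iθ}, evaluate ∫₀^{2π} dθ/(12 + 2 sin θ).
Call the integral J. The integrand is 2π-periodic and we integrate over a full period, so shifting θ does not change the value (θ → θ + π/2 turns sin θ into cos θ). Hence
  J = ∫₀^{2π} dθ/(12 + 2 cos θ).
Put z = e^{iθ}: then cos θ = (z + 1/z)/2, dθ = dz/(iz), and z runs once counterclockwise around |z| = 1:
  J = ∮_{|z|=1} 1/(12 + 2*(z + 1/z)/2) · dz/(iz) = (2/i) ∮_{|z|=1} dz/(2*z^2 + 24*z + 2).
The roots of 2*z^2 + 24*z + 2 are z = (-12 ± sqrt(12^2 - 2^2))/2, with sqrt(140) = 2*sqrt(35); their product is 1, so only z₊ = -6 + sqrt(35) lies inside the unit circle (z₋ = -6 - sqrt(35) lies outside).
z₊ is a simple zero of q(z) = 2*z^2 + 24*z + 2, so Res(1/q, z₊) = 1/q'(z₊) with q'(z) = 4*z + 24; and q'(z₊) = 2*(z₊ - z₋) = 4*sqrt(35).
Therefore J = (2/i) · 2πi · 1/(4*sqrt(35)) = 2*pi/(2*sqrt(35)) = sqrt(35)*pi/35

Final answer: sqrt(35)*pi/35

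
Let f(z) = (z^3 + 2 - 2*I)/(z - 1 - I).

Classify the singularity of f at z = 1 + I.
The numerator vanishes at z = 1 + I ((1 + I)^3 = -2 + 2*I), so it is divisible by z - 1 - I:
  z^3 + 2 - 2*I = (z - 1 - I)*(z^2 + z + I*z + 2*I)
Hence for z ≠ 1 + I, f(z) = z^2 + z + I*z + 2*I, a polynomial, and lim_{z→1 + I} f(z) = 6*I is finite.
So the singularity is removable.

Final answer: removable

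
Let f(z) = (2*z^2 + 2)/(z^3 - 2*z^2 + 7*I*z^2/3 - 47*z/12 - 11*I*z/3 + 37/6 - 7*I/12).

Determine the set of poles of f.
The singularities of f are the zeros of the denominator. Factoring,
  z^3 - 2*z^2 + 7*I*z^2/3 - 47*z/12 - 11*I*z/3 + 37/6 - 7*I/12 = (z - 3/2 + I/3)*(z + 3/2 + I)*(z - 2 + I)
so the candidates are z = 3/2 - I/3, z = -3/2 - I, z = 2 - I.

Check the numerator P(z) = 2*z^2 + 2 at each one:
  P(3/2 - I/3) = 113/18 - 2*I ≠ 0, so z = 3/2 - I/3 is a (simple) pole.
  P(-3/2 - I) = 9/2 + 6*I ≠ 0, so z = -3/2 - I is a (simple) pole.
  P(2 - I) = 8 - 8*I ≠ 0, so z = 2 - I is a (simple) pole.

Poles of f: {-3/2 - I, 3/2 - I/3, 2 - I}

Final answer: {-3/2 - I, 3/2 - I/3, 2 - I}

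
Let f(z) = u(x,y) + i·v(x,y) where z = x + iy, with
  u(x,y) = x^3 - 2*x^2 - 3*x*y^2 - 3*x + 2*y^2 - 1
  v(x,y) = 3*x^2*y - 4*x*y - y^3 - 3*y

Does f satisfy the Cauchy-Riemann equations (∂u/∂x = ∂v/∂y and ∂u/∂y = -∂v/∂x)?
∂u/∂x = 3*x^2 - 4*x - 3*y^2 - 3
∂v/∂y = 3*x^2 - 4*x - 3*y^2 - 3
∂u/∂y = -6*x*y + 4*y
∂v/∂x = 6*x*y - 4*y
∂u/∂x = ∂v/∂y and ∂u/∂y = -∂v/∂x hold identically; f is analytic.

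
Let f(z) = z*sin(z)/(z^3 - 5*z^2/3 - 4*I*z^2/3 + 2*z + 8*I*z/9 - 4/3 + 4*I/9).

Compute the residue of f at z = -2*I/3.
Write f(z) = P(z)/Q(z) with P(z) = z*sin(z) and Q(z) = z^3 - 5*z^2/3 - 4*I*z^2/3 + 2*z + 8*I*z/9 - 4/3 + 4*I/9.
The denominator factors as Q(z) = (z + 2*I/3)*(z - 1)*(z - 2/3 - 2*I), so z = -2*I/3 is a simple zero of Q and P is analytic there; z = -2*I/3 is therefore a simple pole and
  Res(f, z₀) = P(z₀)/Q'(z₀).

Q'(z) = 3*z^2 - 10*z/3 - 8*I*z/3 + 2 + 8*I/9, so Q'(-2*I/3) = -10/9 + 28*I/9.
P(-2*I/3) = -2*sinh(2/3)/3.

Res(f, -2*I/3) = (-2*sinh(2/3)/3)/(-10/9 + 28*I/9) = (15/221 + 42*I/221)*sinh(2/3)

Final answer: (15/221 + 42*I/221)*sinh(2/3)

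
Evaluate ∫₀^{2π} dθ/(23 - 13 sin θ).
Call the integral J. The integrand is 2π-periodic and we integrate over a full period, so shifting θ does not change the value (θ → θ + π/2 turns sin θ into cos θ; θ → θ + π flips the sign of the trig term). Hence
  J = ∫₀^{2π} dθ/(23 + 13 cos θ).
Put z = e^{iθ}: then cos θ = (z + 1/z)/2, dθ = dz/(iz), and z runs once counterclockwise around |z| = 1:
  J = ∮_{|z|=1} 1/(23 + 13*(z + 1/z)/2) · dz/(iz) = (2/i) ∮_{|z|=1} dz/(13*z^2 + 46*z + 13).
The roots of 13*z^2 + 46*z + 13 are z = (-23 ± sqrt(23^2 - 13^2))/13, with sqrt(360) = 6*sqrt(10); their product is 1, so only z₊ = -23/13 + 6*sqrt(10)/13 lies inside the unit circle (z₋ = -23/13 - 6*sqrt(10)/13 lies outside).
z₊ is a simple zero of q(z) = 13*z^2 + 46*z + 13, so Res(1/q, z₊) = 1/q'(z₊) with q'(z) = 26*z + 46; and q'(z₊) = 13*(z₊ - z₋) = 12*sqrt(10).
Therefore J = (2/i) · 2πi · 1/(12*sqrt(10)) = 2*pi/(6*sqrt(10)) = sqrt(10)*pi/30

Final answer: sqrt(10)*pi/30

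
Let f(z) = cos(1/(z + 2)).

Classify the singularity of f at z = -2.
essential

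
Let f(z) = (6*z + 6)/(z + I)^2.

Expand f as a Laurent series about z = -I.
Put w = z - (-I), i.e. z = w - I. The denominator is w^2, so it suffices to rewrite the numerator in powers of w.

P(z) = 6*z + 6
P(w - I) = 6 - 6*I + 6*w

Dividing each term by w^2:
  f = (6 - 6*I)/w^2 + 6/w

Substituting back w = z + I:
  f(z) = (6 - 6*I)/(z + I)^2 + 6/(z + I)

The series is finite because the numerator is a polynomial; the negative powers form the principal part, and the coefficient of 1/(z + I) gives Res(f, -I) = 6.

Final answer: (6 - 6*I)/(z + I)^2 + 6/(z + I)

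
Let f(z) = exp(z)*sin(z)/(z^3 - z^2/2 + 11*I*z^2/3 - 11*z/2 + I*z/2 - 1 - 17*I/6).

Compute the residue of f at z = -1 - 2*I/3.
Write f(z) = P(z)/Q(z) with P(z) = exp(z)*sin(z) and Q(z) = z^3 - z^2/2 + 11*I*z^2/3 - 11*z/2 + I*z/2 - 1 - 17*I/6.
The denominator factors as Q(z) = (z - 3/2 + 2*I)*(z + 1 + 2*I/3)*(z + I), so z = -1 - 2*I/3 is a simple zero of Q and P is analytic there; z = -1 - 2*I/3 is therefore a simple pole and
  Res(f, z₀) = P(z₀)/Q'(z₀).

Q'(z) = 3*z^2 - z + 22*I*z/3 - 11/2 + I/2, so Q'(-1 - 2*I/3) = 37/18 - 13*I/6.
P(-1 - 2*I/3) = -exp(-1 - 2*I/3)*sin(1 + 2*I/3).

Res(f, -1 - 2*I/3) = (-exp(-1 - 2*I/3)*sin(1 + 2*I/3))/(37/18 - 13*I/6) = (-333/1445 - 351*I/1445)*exp(-1 - 2*I/3)*sin(1 + 2*I/3)

Final answer: (-333/1445 - 351*I/1445)*exp(-1 - 2*I/3)*sin(1 + 2*I/3)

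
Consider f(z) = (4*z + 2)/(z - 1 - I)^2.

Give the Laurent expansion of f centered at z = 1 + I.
Put w = z - (1 + I), i.e. z = w + 1 + I. The denominator is w^2, so it suffices to rewrite the numerator in powers of w.

P(z) = 4*z + 2
P(w + 1 + I) = 6 + 4*I + 4*w

Dividing each term by w^2:
  f = (6 + 4*I)/w^2 + 4/w

Substituting back w = z - 1 - I:
  f(z) = (6 + 4*I)/(z - 1 - I)^2 + 4/(z - 1 - I)

The series is finite because the numerator is a polynomial; the negative powers form the principal part, and the coefficient of 1/(z - 1 - I) gives Res(f, 1 + I) = 4.

Final answer: (6 + 4*I)/(z - 1 - I)^2 + 4/(z - 1 - I)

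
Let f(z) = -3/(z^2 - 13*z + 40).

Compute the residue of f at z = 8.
Write f(z) = P(z)/Q(z) with P(z) = -3 and Q(z) = z^2 - 13*z + 40.
The denominator factors as Q(z) = (z - 5)*(z - 8), so z = 8 is a simple zero of Q and P is analytic there; z = 8 is therefore a simple pole and
  Res(f, z₀) = P(z₀)/Q'(z₀).

Q'(z) = 2*z - 13, so Q'(8) = 3.
P(8) = -3.

Res(f, 8) = (-3)/(3) = -1

Final answer: -1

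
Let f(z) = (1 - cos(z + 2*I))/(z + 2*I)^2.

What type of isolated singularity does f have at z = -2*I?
Let u = z + 2*I. The argument of cos is z + 2*I = u, so
  f = (1 - cos(u))/u^2 = ((u)^2/2 - (u)^4/24 + ...)/u^2 = 1/2 - (1/24)*u^2 + ...
The Laurent expansion about u = 0 has no negative powers; equivalently lim_{z→-2*I} f(z) = 1/2 exists and is finite.
So the singularity is removable.

Final answer: removable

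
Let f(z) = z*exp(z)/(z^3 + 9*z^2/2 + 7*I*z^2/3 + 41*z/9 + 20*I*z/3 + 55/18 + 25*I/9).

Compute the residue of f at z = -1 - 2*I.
(981/2665 + 342*I/2665)*exp(-1 - 2*I)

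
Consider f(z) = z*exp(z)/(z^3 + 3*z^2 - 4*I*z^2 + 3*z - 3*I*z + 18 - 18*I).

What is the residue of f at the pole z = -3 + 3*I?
(-4/17 - I/17)*exp(-3 + 3*I)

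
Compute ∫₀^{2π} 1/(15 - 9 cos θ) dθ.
Call the integral J. The integrand is 2π-periodic and we integrate over a full period, so shifting θ does not change the value (θ → θ + π flips the sign of the trig term). Hence
  J = ∫₀^{2π} dθ/(15 + 9 cos θ).
Put z = e^{iθ}: then cos θ = (z + 1/z)/2, dθ = dz/(iz), and z runs once counterclockwise around |z| = 1:
  J = ∮_{|z|=1} 1/(15 + 9*(z + 1/z)/2) · dz/(iz) = (2/i) ∮_{|z|=1} dz/(9*z^2 + 30*z + 9).
The roots of 9*z^2 + 30*z + 9 are z = (-15 ± sqrt(15^2 - 9^2))/9, with sqrt(144) = 12; their product is 1, so only z₊ = -1/3 lies inside the unit circle (z₋ = -3 lies outside).
z₊ is a simple zero of q(z) = 9*z^2 + 30*z + 9, so Res(1/q, z₊) = 1/q'(z₊) with q'(z) = 18*z + 30; and q'(z₊) = 9*(z₊ - z₋) = 24.
Therefore J = (2/i) · 2πi · 1/(24) = 2*pi/(12) = pi/6

Final answer: pi/6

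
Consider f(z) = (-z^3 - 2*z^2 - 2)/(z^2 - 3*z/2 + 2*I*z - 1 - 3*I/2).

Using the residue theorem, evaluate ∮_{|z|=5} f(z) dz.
pi*(-17 - 9*I/2)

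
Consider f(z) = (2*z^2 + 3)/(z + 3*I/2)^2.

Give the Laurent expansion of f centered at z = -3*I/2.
-3/(2*(z + 3*I/2)^2) - 6*I/(z + 3*I/2) + 2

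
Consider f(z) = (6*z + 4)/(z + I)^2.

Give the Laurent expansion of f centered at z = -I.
Put w = z - (-I), i.e. z = w - I. The denominator is w^2, so it suffices to rewrite the numerator in powers of w.

P(z) = 6*z + 4
P(w - I) = 4 - 6*I + 6*w

Dividing each term by w^2:
  f = (4 - 6*I)/w^2 + 6/w

Substituting back w = z + I:
  f(z) = (4 - 6*I)/(z + I)^2 + 6/(z + I)

The series is finite because the numerator is a polynomial; the negative powers form the principal part, and the coefficient of 1/(z + I) gives Res(f, -I) = 6.

Final answer: (4 - 6*I)/(z + I)^2 + 6/(z + I)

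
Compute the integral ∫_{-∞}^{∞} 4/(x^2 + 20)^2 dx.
Let f(z) = 4/(z^2 + 20)^2. The denominator has no real zeros and deg Q - deg P = 4 ≥ 2, so the integral of f over the upper semicircle |z| = R tends to 0 as R → ∞. Closing the contour in the upper half-plane,
  ∫_{-∞}^{∞} f(x) dx = 2πi · Σ Res(f, z_k)  over the poles with Im z_k > 0.

Zeros of the denominator: z^2 + 20 = 0 gives z = ±2*sqrt(5)*I.
Upper half-plane: z = 2*sqrt(5)*I (a pole of order 2).

Write f(z) = g(z)/(z - 2*sqrt(5)*I)^2 with g(z) = 4/(z + 2*sqrt(5)*I)^2. For a double pole, Res(f, z₀) = g'(z₀):
  g'(z) = -8/(z + 2*sqrt(5)*I)^3
  Res(f, 2*sqrt(5)*I) = g'(2*sqrt(5)*I) = -sqrt(5)*I/200

∫_{-∞}^{∞} f(x) dx = 2πi · (-sqrt(5)*I/200) = sqrt(5)*pi/100

Final answer: sqrt(5)*pi/100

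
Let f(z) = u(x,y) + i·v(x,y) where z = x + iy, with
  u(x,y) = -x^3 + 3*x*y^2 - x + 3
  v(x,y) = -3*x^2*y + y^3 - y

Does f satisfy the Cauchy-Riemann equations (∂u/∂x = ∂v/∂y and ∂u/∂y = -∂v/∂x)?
∂u/∂x = -3*x^2 + 3*y^2 - 1
∂v/∂y = -3*x^2 + 3*y^2 - 1
∂u/∂y = 6*x*y
∂v/∂x = -6*x*y
∂u/∂x = ∂v/∂y and ∂u/∂y = -∂v/∂x hold identically; f is analytic.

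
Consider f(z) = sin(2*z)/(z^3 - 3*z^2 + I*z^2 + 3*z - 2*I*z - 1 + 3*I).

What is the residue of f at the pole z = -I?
Write f(z) = P(z)/Q(z) with P(z) = sin(2*z) and Q(z) = z^3 - 3*z^2 + I*z^2 + 3*z - 2*I*z - 1 + 3*I.
The denominator factors as Q(z) = (z + I)*(z - 2 + I)*(z - 1 - I), so z = -I is a simple zero of Q and P is analytic there; z = -I is therefore a simple pole and
  Res(f, z₀) = P(z₀)/Q'(z₀).

Q'(z) = 3*z^2 - 6*z + 2*I*z + 3 - 2*I, so Q'(-I) = 2 + 4*I.
P(-I) = -I*sinh(2).

Res(f, -I) = (-I*sinh(2))/(2 + 4*I) = (-1/5 - I/10)*sinh(2)

Final answer: (-1/5 - I/10)*sinh(2)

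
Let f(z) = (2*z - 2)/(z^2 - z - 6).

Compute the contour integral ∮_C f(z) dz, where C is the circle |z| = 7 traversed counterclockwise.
4*I*pi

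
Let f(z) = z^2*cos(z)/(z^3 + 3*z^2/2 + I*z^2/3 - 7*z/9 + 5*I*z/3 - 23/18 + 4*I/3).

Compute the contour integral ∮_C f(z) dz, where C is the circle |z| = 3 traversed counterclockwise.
By the residue theorem, ∮_C f(z) dz = 2πi · (sum of the residues of f at the poles inside |z| = 3).

The denominator factors as (z - 1 + 2*I/3)*(z + 1)*(z + 3/2 - I/3), so the singularities of f are simple poles at z = 1 - 2*I/3, z = -1, z = -3/2 + I/3.
  |1 - 2*I/3|² = 13/9 < 9 = 3², so this pole is inside the contour.
  |-1|² = 1 < 9 = 3², so this pole is inside the contour.
  |-3/2 + I/3|² = 85/36 < 9 = 3², so this pole is inside the contour.

With P(z) = z^2*cos(z) and Q(z) = z^3 + 3*z^2/2 + I*z^2/3 - 7*z/9 + 5*I*z/3 - 23/18 + 4*I/3, each pole is simple, so Res(f, z₀) = P(z₀)/Q'(z₀) with Q'(z) = 3*z^2 + 3*z + 2*I*z/3 - 7/9 + 5*I/3.
  Res(f, 1 - 2*I/3) = P(1 - 2*I/3)/Q'(1 - 2*I/3) = ((5/9 - 4*I/3)*cos(1 - 2*I/3))/(13/3 - 11*I/3) = (197/870 - 101*I/870)*cos(1 - 2*I/3)
  Res(f, -1) = P(-1)/Q'(-1) = (cos(1))/(-7/9 + I) = (-63/130 - 81*I/130)*cos(1)
  Res(f, -3/2 + I/3) = P(-3/2 + I/3)/Q'(-3/2 + I/3) = ((77/36 - I)*cos(3/2 - I/3))/(11/12 - 4*I/3) = (1423/1131 + 836*I/1131)*cos(3/2 - I/3)

Sum of residues inside C: (-63/130 - 81*I/130)*cos(1) + (197/870 - 101*I/870)*cos(1 - 2*I/3) + (1423/1131 + 836*I/1131)*cos(3/2 - I/3)
∮_C f(z) dz = 2πi · ((-63/130 - 81*I/130)*cos(1) + (197/870 - 101*I/870)*cos(1 - 2*I/3) + (1423/1131 + 836*I/1131)*cos(3/2 - I/3)) = pi*(81/65 - 63*I/65)*cos(1) + pi*(-1672/1131 + 2846*I/1131)*cos(3/2 - I/3) + pi*(101/435 + 197*I/435)*cos(1 - 2*I/3)

Final answer: pi*(81/65 - 63*I/65)*cos(1) + pi*(-1672/1131 + 2846*I/1131)*cos(3/2 - I/3) + pi*(101/435 + 197*I/435)*cos(1 - 2*I/3)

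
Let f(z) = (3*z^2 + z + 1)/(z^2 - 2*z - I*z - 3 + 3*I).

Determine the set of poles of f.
{-1 + I, 3}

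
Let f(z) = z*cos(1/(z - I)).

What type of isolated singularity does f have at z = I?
Let u = z - I. Then
  cos(1/u) = Σ_{k≥0} (-1)^k (1)^(2k)/((2k)!·u^(2k)) = 1 - 1/(2*u^2) + 1/(24*u^4) + ...
which has infinitely many negative powers of u, so cos(1/(z - I)) has an essential singularity at z = I.
The extra factor z is a nonzero polynomial; if the product had at most a pole at z = I, dividing by that polynomial would leave cos(1/(z - I)) with at most a pole too — contradiction. (Equivalently, the product's Laurent series still has infinitely many negative powers.)
So the singularity is essential.

Final answer: essential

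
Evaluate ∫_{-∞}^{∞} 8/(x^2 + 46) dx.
Let f(z) = 8/(z^2 + 46). The denominator has no real zeros and deg Q - deg P = 2 ≥ 2, so the integral of f over the upper semicircle |z| = R tends to 0 as R → ∞. Closing the contour in the upper half-plane,
  ∫_{-∞}^{∞} f(x) dx = 2πi · Σ Res(f, z_k)  over the poles with Im z_k > 0.

Zeros of the denominator: z^2 + 46 = 0 gives z = ±sqrt(46)*I.
Upper half-plane: z = sqrt(46)*I (simple).

Each pole is a simple zero of Q(z) = z^2 + 46, so Res(f, z₀) = P(z₀)/Q'(z₀) with P(z) = 8, Q'(z) = 2*z:
  Res(f, sqrt(46)*I) = (8)/(2*sqrt(46)*I) = -2*sqrt(46)*I/23

∫_{-∞}^{∞} f(x) dx = 2πi · (-2*sqrt(46)*I/23) = 4*sqrt(46)*pi/23

Final answer: 4*sqrt(46)*pi/23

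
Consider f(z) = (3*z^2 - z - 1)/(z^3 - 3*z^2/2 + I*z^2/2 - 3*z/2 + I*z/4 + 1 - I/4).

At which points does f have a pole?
The singularities of f are the zeros of the denominator. Factoring,
  z^3 - 3*z^2/2 + I*z^2/2 - 3*z/2 + I*z/4 + 1 - I/4 = (z + 1)*(z - 1/2)*(z - 2 + I/2)
so the candidates are z = -1, z = 1/2, z = 2 - I/2.

Check the numerator P(z) = 3*z^2 - z - 1 at each one:
  P(-1) = 3 ≠ 0, so z = -1 is a (simple) pole.
  P(1/2) = -3/4 ≠ 0, so z = 1/2 is a (simple) pole.
  P(2 - I/2) = 33/4 - 11*I/2 ≠ 0, so z = 2 - I/2 is a (simple) pole.

Poles of f: {-1, 1/2, 2 - I/2}

Final answer: {-1, 1/2, 2 - I/2}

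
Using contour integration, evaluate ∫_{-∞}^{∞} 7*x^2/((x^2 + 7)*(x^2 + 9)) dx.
Let f(z) = 7*z^2/((z^2 + 7)*(z^2 + 9)). The denominator has no real zeros and deg Q - deg P = 2 ≥ 2, so the integral of f over the upper semicircle |z| = R tends to 0 as R → ∞. Closing the contour in the upper half-plane,
  ∫_{-∞}^{∞} f(x) dx = 2πi · Σ Res(f, z_k)  over the poles with Im z_k > 0.

Zeros of the denominator: z^2 + 9 = 0 gives z = ±3*I; z^2 + 7 = 0 gives z = ±sqrt(7)*I.
Upper half-plane: z = 3*I, z = sqrt(7)*I (simple).

Each pole is a simple zero of Q(z) = z^4 + 16*z^2 + 63, so Res(f, z₀) = P(z₀)/Q'(z₀) with P(z) = 7*z^2, Q'(z) = 4*z^3 + 32*z:
  Res(f, 3*I) = (-63)/(-12*I) = -21*I/4
  Res(f, sqrt(7)*I) = (-49)/(4*sqrt(7)*I) = 7*sqrt(7)*I/4

Sum of residues: 7*I*(-3 + sqrt(7))/4
∫_{-∞}^{∞} f(x) dx = 2πi · (7*I*(-3 + sqrt(7))/4) = 7*pi*(3 - sqrt(7))/2

Final answer: 7*pi*(3 - sqrt(7))/2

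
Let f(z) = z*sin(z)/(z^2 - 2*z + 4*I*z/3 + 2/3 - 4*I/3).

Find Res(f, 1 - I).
Write f(z) = P(z)/Q(z) with P(z) = z*sin(z) and Q(z) = z^2 - 2*z + 4*I*z/3 + 2/3 - 4*I/3.
The denominator factors as Q(z) = (z - 1 + I)*(z - 1 + I/3), so z = 1 - I is a simple zero of Q and P is analytic there; z = 1 - I is therefore a simple pole and
  Res(f, z₀) = P(z₀)/Q'(z₀).

Q'(z) = 2*z - 2 + 4*I/3, so Q'(1 - I) = -2*I/3.
P(1 - I) = (1 - I)*sin(1 - I).

Res(f, 1 - I) = ((1 - I)*sin(1 - I))/(-2*I/3) = (3/2 + 3*I/2)*sin(1 - I)

Final answer: (3/2 + 3*I/2)*sin(1 - I)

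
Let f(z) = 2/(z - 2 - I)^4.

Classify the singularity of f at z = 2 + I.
pole of order 4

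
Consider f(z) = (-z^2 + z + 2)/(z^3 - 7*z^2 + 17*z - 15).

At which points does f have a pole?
The singularities of f are the zeros of the denominator. Factoring,
  z^3 - 7*z^2 + 17*z - 15 = (z - 2 + I)*(z - 2 - I)*(z - 3)
so the candidates are z = 2 - I, z = 2 + I, z = 3.

Check the numerator P(z) = -z^2 + z + 2 at each one:
  P(2 - I) = 1 + 3*I ≠ 0, so z = 2 - I is a (simple) pole.
  P(2 + I) = 1 - 3*I ≠ 0, so z = 2 + I is a (simple) pole.
  P(3) = -4 ≠ 0, so z = 3 is a (simple) pole.

Poles of f: {2 - I, 2 + I, 3}

Final answer: {2 - I, 2 + I, 3}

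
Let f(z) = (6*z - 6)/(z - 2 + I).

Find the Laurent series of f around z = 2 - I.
Put w = z - (2 - I), i.e. z = w + 2 - I. The denominator is w, so it suffices to rewrite the numerator in powers of w.

P(z) = 6*z - 6
P(w + 2 - I) = 6 - 6*I + 6*w

Dividing each term by w:
  f = (6 - 6*I)/w + 6

Substituting back w = z - 2 + I:
  f(z) = (6 - 6*I)/(z - 2 + I) + 6

The series is finite because the numerator is a polynomial; the negative powers form the principal part, and the coefficient of 1/(z - 2 + I) gives Res(f, 2 - I) = 6 - 6*I.

Final answer: (6 - 6*I)/(z - 2 + I) + 6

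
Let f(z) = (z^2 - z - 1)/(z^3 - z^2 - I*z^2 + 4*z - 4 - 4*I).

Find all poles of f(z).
The singularities of f are the zeros of the denominator. Factoring,
  z^3 - z^2 - I*z^2 + 4*z - 4 - 4*I = (z + 2*I)*(z - 1 - I)*(z - 2*I)
so the candidates are z = -2*I, z = 1 + I, z = 2*I.

Check the numerator P(z) = z^2 - z - 1 at each one:
  P(-2*I) = -5 + 2*I ≠ 0, so z = -2*I is a (simple) pole.
  P(1 + I) = -2 + I ≠ 0, so z = 1 + I is a (simple) pole.
  P(2*I) = -5 - 2*I ≠ 0, so z = 2*I is a (simple) pole.

Poles of f: {-2*I, 2*I, 1 + I}

Final answer: {-2*I, 2*I, 1 + I}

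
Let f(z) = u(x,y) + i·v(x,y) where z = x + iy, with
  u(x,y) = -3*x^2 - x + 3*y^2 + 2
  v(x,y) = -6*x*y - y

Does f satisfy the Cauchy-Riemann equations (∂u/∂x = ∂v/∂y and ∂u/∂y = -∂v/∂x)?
∂u/∂x = -6*x - 1
∂v/∂y = -6*x - 1
∂u/∂y = 6*y
∂v/∂x = -6*y
∂u/∂x = ∂v/∂y and ∂u/∂y = -∂v/∂x hold identically; f is analytic.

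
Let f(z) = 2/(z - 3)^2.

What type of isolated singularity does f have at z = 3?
Write f(z) = g(z)/(z - 3)^2 with g(z) = 2.
g is entire and g(3) = 2 ≠ 0, so no factor of (z - 3) cancels: the Laurent expansion of f about z = 3 starts at the power -2, i.e. lim_{z→z₀} (z - z₀)^2 f(z) = 2 is finite and nonzero.
So z = 3 is a pole of order 2.

Final answer: pole of order 2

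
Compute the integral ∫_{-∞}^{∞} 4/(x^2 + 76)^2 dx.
Let f(z) = 4/(z^2 + 76)^2. The denominator has no real zeros and deg Q - deg P = 4 ≥ 2, so the integral of f over the upper semicircle |z| = R tends to 0 as R → ∞. Closing the contour in the upper half-plane,
  ∫_{-∞}^{∞} f(x) dx = 2πi · Σ Res(f, z_k)  over the poles with Im z_k > 0.

Zeros of the denominator: z^2 + 76 = 0 gives z = ±2*sqrt(19)*I.
Upper half-plane: z = 2*sqrt(19)*I (a pole of order 2).

Write f(z) = g(z)/(z - 2*sqrt(19)*I)^2 with g(z) = 4/(z + 2*sqrt(19)*I)^2. For a double pole, Res(f, z₀) = g'(z₀):
  g'(z) = -8/(z + 2*sqrt(19)*I)^3
  Res(f, 2*sqrt(19)*I) = g'(2*sqrt(19)*I) = -sqrt(19)*I/2888

∫_{-∞}^{∞} f(x) dx = 2πi · (-sqrt(19)*I/2888) = sqrt(19)*pi/1444

Final answer: sqrt(19)*pi/1444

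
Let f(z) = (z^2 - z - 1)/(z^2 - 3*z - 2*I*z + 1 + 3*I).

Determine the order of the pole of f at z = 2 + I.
1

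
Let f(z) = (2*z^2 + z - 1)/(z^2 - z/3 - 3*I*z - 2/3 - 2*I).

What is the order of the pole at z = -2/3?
Factor the denominator:
  z^2 - z/3 - 3*I*z - 2/3 - 2*I = (z + 2/3)*(z - 1 - 3*I)

The numerator P(z) = 2*z^2 + z - 1 has P(-2/3) = -7/9 ≠ 0, so no factor of (z + 2/3) cancels.
Near z = -2/3 we can therefore write f(z) = g(z)/(z + 2/3) with g analytic at -2/3 and g(-2/3) ≠ 0 (g is the numerator divided by the remaining denominator factors).

Hence z = -2/3 is a pole of order 1.

Final answer: 1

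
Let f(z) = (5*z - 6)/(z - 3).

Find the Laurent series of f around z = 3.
Put w = z - (3), i.e. z = w + 3. The denominator is w, so it suffices to rewrite the numerator in powers of w.

P(z) = 5*z - 6
P(w + 3) = 9 + 5*w

Dividing each term by w:
  f = 9/w + 5

Substituting back w = z - 3:
  f(z) = 9/(z - 3) + 5

The series is finite because the numerator is a polynomial; the negative powers form the principal part, and the coefficient of 1/(z - 3) gives Res(f, 3) = 9.

Final answer: 9/(z - 3) + 5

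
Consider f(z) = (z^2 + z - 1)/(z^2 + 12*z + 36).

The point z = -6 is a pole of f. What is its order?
Factor the denominator:
  z^2 + 12*z + 36 = (z + 6)^2

The numerator P(z) = z^2 + z - 1 has P(-6) = 29 ≠ 0, so no factor of (z + 6) cancels.
Near z = -6 we can therefore write f(z) = g(z)/(z + 6)^2 with g analytic at -6 and g(-6) ≠ 0 (g is just the numerator).

Hence z = -6 is a pole of order 2.

Final answer: 2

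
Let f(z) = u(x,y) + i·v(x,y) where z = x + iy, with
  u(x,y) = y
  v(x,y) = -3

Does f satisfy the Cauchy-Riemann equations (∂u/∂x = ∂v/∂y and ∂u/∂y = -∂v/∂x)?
∂u/∂x = 0
∂v/∂y = 0
∂u/∂y = 1
∂v/∂x = 0
∂u/∂y ≠ -∂v/∂x; the Cauchy-Riemann equations are not satisfied, so f is not analytic.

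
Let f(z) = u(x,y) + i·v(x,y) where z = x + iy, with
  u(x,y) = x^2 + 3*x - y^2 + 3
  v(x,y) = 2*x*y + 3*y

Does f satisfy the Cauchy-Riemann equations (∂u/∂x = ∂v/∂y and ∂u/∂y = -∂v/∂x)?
∂u/∂x = 2*x + 3
∂v/∂y = 2*x + 3
∂u/∂y = -2*y
∂v/∂x = 2*y
∂u/∂x = ∂v/∂y and ∂u/∂y = -∂v/∂x hold identically; f is analytic.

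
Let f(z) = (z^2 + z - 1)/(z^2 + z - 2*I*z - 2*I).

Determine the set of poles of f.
The singularities of f are the zeros of the denominator. Factoring,
  z^2 + z - 2*I*z - 2*I = (z - 2*I)*(z + 1)
so the candidates are z = 2*I, z = -1.

Check the numerator P(z) = z^2 + z - 1 at each one:
  P(2*I) = -5 + 2*I ≠ 0, so z = 2*I is a (simple) pole.
  P(-1) = -1 ≠ 0, so z = -1 is a (simple) pole.

Poles of f: {-1, 2*I}

Final answer: {-1, 2*I}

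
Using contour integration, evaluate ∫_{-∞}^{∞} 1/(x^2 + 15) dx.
sqrt(15)*pi/15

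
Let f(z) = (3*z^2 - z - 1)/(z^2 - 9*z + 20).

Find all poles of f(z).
{4, 5}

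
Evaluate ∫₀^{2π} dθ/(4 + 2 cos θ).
sqrt(3)*pi/3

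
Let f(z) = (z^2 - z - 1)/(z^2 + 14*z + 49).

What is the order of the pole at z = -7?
Factor the denominator:
  z^2 + 14*z + 49 = (z + 7)^2

The numerator P(z) = z^2 - z - 1 has P(-7) = 55 ≠ 0, so no factor of (z + 7) cancels.
Near z = -7 we can therefore write f(z) = g(z)/(z + 7)^2 with g analytic at -7 and g(-7) ≠ 0 (g is just the numerator).

Hence z = -7 is a pole of order 2.

Final answer: 2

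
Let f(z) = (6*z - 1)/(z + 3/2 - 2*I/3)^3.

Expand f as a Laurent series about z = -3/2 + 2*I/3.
(-10 + 4*I)/(z + 3/2 - 2*I/3)^3 + 6/(z + 3/2 - 2*I/3)^2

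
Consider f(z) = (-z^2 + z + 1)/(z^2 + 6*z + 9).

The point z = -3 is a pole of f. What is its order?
Factor the denominator:
  z^2 + 6*z + 9 = (z + 3)^2

The numerator P(z) = -z^2 + z + 1 has P(-3) = -11 ≠ 0, so no factor of (z + 3) cancels.
Near z = -3 we can therefore write f(z) = g(z)/(z + 3)^2 with g analytic at -3 and g(-3) ≠ 0 (g is just the numerator).

Hence z = -3 is a pole of order 2.

Final answer: 2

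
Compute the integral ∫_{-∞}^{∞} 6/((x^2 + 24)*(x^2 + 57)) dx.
Let f(z) = 6/((z^2 + 24)*(z^2 + 57)). The denominator has no real zeros and deg Q - deg P = 4 ≥ 2, so the integral of f over the upper semicircle |z| = R tends to 0 as R → ∞. Closing the contour in the upper half-plane,
  ∫_{-∞}^{∞} f(x) dx = 2πi · Σ Res(f, z_k)  over the poles with Im z_k > 0.

Zeros of the denominator: z^2 + 24 = 0 gives z = ±2*sqrt(6)*I; z^2 + 57 = 0 gives z = ±sqrt(57)*I.
Upper half-plane: z = sqrt(57)*I, z = 2*sqrt(6)*I (simple).

Each pole is a simple zero of Q(z) = z^4 + 81*z^2 + 1368, so Res(f, z₀) = P(z₀)/Q'(z₀) with P(z) = 6, Q'(z) = 4*z^3 + 162*z:
  Res(f, sqrt(57)*I) = (6)/(-66*sqrt(57)*I) = sqrt(57)*I/627
  Res(f, 2*sqrt(6)*I) = (6)/(132*sqrt(6)*I) = -sqrt(6)*I/132

Sum of residues: I*(-sqrt(6)/132 + sqrt(57)/627)
∫_{-∞}^{∞} f(x) dx = 2πi · (I*(-sqrt(6)/132 + sqrt(57)/627)) = pi*(-4*sqrt(57) + 19*sqrt(6))/1254

Final answer: pi*(-4*sqrt(57) + 19*sqrt(6))/1254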